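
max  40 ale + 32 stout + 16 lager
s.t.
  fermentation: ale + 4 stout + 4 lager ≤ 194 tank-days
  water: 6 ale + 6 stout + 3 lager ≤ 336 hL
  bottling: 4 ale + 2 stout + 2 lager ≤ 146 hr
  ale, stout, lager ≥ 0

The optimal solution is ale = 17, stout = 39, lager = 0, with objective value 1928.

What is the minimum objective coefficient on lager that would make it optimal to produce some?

Binding: water and bottling. Non-binding: fermentation (21 unused).
Since fermentation is not tight, its dual is 0.
The binding rows give the dual system: 6·y_water + 4·y_bottling = 40 and 6·y_water + 2·y_bottling = 32.
Solving: y_water = 4, y_bottling = 4.
lager enters the basis when its profit ≥ yᵀa₃ = 4·3 + 4·2 = 20.

20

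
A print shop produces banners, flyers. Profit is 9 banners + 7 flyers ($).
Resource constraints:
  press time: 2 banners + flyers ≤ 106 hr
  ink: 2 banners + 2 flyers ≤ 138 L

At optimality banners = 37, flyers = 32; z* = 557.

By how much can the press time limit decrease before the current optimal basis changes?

Binding constraints: press time, ink. The basis is B = [[2,1],[2,2]] with det 2.
Per unit decrease in press time, x* moves by d = (-1, 1).
The basis stays optimal until banners reaches 0; allowable decrease = 37 hr.

37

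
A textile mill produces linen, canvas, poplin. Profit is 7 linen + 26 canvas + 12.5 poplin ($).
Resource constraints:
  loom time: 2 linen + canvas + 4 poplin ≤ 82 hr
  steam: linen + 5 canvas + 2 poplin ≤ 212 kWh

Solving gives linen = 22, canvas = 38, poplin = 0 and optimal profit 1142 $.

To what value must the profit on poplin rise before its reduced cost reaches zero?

14

Check each constraint at x*: loom time 82/82 (tight); steam 212/212 (tight).
The binding rows give the dual system: 2·y_loom time + 1·y_steam = 7 and 1·y_loom time + 5·y_steam = 26.
→ y_loom time = 1 and y_steam = 5.
poplin enters the basis when its profit ≥ yᵀa₃ = 1·4 + 5·2 = 14.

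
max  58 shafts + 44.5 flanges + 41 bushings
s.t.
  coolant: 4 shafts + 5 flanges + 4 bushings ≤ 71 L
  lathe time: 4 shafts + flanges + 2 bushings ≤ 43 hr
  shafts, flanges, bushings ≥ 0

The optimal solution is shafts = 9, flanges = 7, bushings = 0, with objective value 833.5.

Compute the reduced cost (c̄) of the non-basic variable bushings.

-3

Both coolant and lathe time are binding at x*.
From A_Bᵀ y = c: 4·y_coolant + 4·y_lathe time = 58; 5·y_coolant + 1·y_lathe time = 44.5.
Solving: y_coolant = 7.5, y_lathe time = 7.
Reduced cost of bushings: c₃ − yᵀa₃ = 41 − (7.5·4 + 7·2) = 41 − 44 = -3.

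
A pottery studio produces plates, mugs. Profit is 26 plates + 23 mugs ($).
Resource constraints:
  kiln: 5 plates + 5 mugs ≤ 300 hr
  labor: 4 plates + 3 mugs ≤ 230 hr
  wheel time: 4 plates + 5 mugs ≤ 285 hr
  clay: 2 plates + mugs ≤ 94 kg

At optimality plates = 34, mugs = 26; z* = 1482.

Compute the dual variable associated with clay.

3

At the optimum: kiln uses 300 of 300 (binding); labor uses 214 of 230 (slack = 16); wheel time uses 266 of 285 (slack = 19); clay uses 94 of 94 (binding).
Slack constraints have shadow price 0 (complementary slackness).
From A_Bᵀ y = c: 5·y_kiln + 2·y_clay = 26; 5·y_kiln + 1·y_clay = 23.
Solving: y_kiln = 4, y_clay = 3.
Shadow price of clay = 3.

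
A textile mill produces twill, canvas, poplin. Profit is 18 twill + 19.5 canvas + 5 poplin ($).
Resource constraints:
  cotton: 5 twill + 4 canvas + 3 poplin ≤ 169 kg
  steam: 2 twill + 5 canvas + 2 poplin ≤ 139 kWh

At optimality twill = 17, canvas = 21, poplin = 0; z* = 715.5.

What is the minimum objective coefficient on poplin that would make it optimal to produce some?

At the optimum: cotton uses 169 of 169 (binding); steam uses 139 of 139 (binding).
From A_Bᵀ y = c: 5·y_cotton + 2·y_steam = 18; 4·y_cotton + 5·y_steam = 19.5.
This yields shadow prices y_cotton = 3, y_steam = 1.5.
poplin enters the basis when its profit ≥ yᵀa₃ = 3·3 + 1.5·2 = 12.

12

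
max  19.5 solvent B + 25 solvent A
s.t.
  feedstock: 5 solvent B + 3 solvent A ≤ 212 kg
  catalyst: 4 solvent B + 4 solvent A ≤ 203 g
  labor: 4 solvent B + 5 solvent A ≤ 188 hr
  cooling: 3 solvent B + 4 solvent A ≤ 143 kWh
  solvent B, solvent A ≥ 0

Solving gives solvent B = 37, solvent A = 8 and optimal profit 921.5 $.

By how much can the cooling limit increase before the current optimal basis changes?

7.4

Binding constraints: labor, cooling. The basis is B = [[4,5],[3,4]] with det 1.
Per unit increase in cooling, x* moves by d = (-5, 4).
The basis stays optimal until solvent B reaches 0; allowable increase = 7.4 kWh.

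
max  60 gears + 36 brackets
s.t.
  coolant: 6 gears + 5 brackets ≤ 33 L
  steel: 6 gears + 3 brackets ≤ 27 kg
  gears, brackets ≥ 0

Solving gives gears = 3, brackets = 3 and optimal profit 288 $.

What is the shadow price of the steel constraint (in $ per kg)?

7

Check each constraint at x*: coolant 33/33 (tight); steel 27/27 (tight).
The binding rows give the dual system: 6·y_coolant + 6·y_steel = 60 and 5·y_coolant + 3·y_steel = 36.
This yields shadow prices y_coolant = 3, y_steel = 7.
Shadow price of steel = 7.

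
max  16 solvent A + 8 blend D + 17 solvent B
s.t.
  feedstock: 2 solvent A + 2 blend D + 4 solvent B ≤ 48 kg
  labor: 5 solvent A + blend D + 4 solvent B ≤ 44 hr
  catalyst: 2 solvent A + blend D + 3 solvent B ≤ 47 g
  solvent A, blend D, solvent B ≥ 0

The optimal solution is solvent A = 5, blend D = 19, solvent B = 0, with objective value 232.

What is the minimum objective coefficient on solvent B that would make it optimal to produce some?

20

Binding: feedstock and labor. Non-binding: catalyst (18 unused).
By complementary slackness, y = 0 for the non-binding constraint.
From A_Bᵀ y = c: 2·y_feedstock + 5·y_labor = 16; 2·y_feedstock + 1·y_labor = 8.
Solving: y_feedstock = 3, y_labor = 2.
solvent B enters the basis when its profit ≥ yᵀa₃ = 3·4 + 2·4 = 20.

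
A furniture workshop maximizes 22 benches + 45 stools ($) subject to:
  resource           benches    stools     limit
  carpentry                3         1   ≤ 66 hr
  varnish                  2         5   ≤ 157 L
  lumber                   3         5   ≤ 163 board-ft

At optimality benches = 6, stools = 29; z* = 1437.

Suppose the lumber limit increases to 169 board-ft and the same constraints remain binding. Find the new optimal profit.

Check each constraint at x*: carpentry 47/66 (slack 19); varnish 157/157 (tight); lumber 163/163 (tight).
Slack constraints have shadow price 0 (complementary slackness).
The binding rows give the dual system: 2·y_varnish + 3·y_lumber = 22 and 5·y_varnish + 5·y_lumber = 45.
This yields shadow prices y_varnish = 5, y_lumber = 4.
Δz = y_lumber·Δb = 4 × (6) = 24, so new z* = 1437 + 24 = 1461.

1461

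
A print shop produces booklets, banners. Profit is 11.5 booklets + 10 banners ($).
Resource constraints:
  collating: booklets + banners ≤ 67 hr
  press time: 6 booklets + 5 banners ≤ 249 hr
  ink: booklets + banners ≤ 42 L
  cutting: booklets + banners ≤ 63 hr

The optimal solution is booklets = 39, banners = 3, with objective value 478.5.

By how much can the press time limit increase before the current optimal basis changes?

3

Binding constraints: press time, ink. The basis is B = [[6,5],[1,1]] with det 1.
Per unit increase in press time, x* moves by d = (1, -1).
The basis stays optimal until banners reaches 0; allowable increase = 3 hr.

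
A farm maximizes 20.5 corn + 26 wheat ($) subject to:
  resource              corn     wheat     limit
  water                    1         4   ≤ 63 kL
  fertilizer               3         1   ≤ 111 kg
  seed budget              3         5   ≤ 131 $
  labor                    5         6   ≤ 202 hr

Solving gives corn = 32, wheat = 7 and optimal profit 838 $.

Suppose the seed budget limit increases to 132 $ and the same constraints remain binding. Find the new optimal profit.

839

Check each constraint at x*: water 60/63 (slack 3); fertilizer 103/111 (slack 8); seed budget 131/131 (tight); labor 202/202 (tight).
Since water, fertilizer are not tight, their duals are 0.
The binding rows give the dual system: 3·y_seed budget + 5·y_labor = 20.5 and 5·y_seed budget + 6·y_labor = 26.
→ y_seed budget = 1 and y_labor = 3.5.
Δz = y_seed budget·Δb = 1 × (1) = 1, so new z* = 838 + 1 = 839.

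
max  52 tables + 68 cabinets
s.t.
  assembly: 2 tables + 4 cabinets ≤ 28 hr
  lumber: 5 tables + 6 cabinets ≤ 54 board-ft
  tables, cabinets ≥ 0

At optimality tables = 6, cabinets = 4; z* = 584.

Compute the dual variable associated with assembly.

3.5

Check each constraint at x*: assembly 28/28 (tight); lumber 54/54 (tight).
From A_Bᵀ y = c: 2·y_assembly + 5·y_lumber = 52; 4·y_assembly + 6·y_lumber = 68.
Solving: y_assembly = 3.5, y_lumber = 9.
Shadow price of assembly = 3.5.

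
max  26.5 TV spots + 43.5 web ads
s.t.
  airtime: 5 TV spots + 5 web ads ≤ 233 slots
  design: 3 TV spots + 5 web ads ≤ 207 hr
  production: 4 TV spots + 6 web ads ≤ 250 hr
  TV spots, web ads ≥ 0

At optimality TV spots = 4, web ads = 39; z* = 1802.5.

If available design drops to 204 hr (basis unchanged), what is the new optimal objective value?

1780

At the optimum: airtime uses 215 of 233 (slack = 18); design uses 207 of 207 (binding); production uses 250 of 250 (binding).
By complementary slackness, y = 0 for the non-binding constraint.
From A_Bᵀ y = c: 3·y_design + 4·y_production = 26.5; 5·y_design + 6·y_production = 43.5.
Solving: y_design = 7.5, y_production = 1.
Δz = y_design·Δb = 7.5 × (-3) = -22.5, so new z* = 1802.5 − 22.5 = 1780.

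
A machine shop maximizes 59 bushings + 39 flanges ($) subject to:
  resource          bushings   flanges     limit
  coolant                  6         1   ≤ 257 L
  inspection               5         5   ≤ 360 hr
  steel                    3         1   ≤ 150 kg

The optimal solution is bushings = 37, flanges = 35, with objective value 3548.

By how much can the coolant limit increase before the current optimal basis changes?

10

Binding constraints: coolant, inspection. The basis is B = [[6,1],[5,5]] with det 25.
Per unit increase in coolant, x* moves by d = (0.2, -0.2).
The basis stays optimal until steel becomes binding; allowable increase = 10 L.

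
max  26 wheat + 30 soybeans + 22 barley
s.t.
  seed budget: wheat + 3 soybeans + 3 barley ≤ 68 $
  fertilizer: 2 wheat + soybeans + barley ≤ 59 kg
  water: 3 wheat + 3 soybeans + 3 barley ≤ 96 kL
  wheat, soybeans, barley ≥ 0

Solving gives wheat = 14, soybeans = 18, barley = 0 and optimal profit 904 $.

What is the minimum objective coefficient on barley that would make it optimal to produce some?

30

Binding: seed budget and water. Non-binding: fertilizer (13 unused).
Since fertilizer is not tight, its dual is 0.
The binding rows give the dual system: 1·y_seed budget + 3·y_water = 26 and 3·y_seed budget + 3·y_water = 30.
→ y_seed budget = 2 and y_water = 8.
barley enters the basis when its profit ≥ yᵀa₃ = 2·3 + 8·3 = 30.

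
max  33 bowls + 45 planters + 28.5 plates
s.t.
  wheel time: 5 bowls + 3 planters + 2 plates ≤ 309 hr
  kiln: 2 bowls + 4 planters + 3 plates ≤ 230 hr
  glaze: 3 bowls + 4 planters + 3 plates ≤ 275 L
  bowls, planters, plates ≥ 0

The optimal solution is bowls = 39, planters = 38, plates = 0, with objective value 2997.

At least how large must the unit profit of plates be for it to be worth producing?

33

Binding: wheel time and kiln. Non-binding: glaze (6 unused).
Slack constraints have shadow price 0 (complementary slackness).
The binding rows give the dual system: 5·y_wheel time + 2·y_kiln = 33 and 3·y_wheel time + 4·y_kiln = 45.
This yields shadow prices y_wheel time = 3, y_kiln = 9.
plates enters the basis when its profit ≥ yᵀa₃ = 3·2 + 9·3 = 33.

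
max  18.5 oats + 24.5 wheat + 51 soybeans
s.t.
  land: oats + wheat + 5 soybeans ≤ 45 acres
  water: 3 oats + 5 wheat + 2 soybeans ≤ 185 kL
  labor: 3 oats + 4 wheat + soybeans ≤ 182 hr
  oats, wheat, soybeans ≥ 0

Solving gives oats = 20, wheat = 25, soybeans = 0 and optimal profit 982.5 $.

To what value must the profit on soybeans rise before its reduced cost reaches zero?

At the optimum: land uses 45 of 45 (binding); water uses 185 of 185 (binding); labor uses 160 of 182 (slack = 22).
Since labor is not tight, its dual is 0.
Dual feasibility on the basic columns requires 1·y_land + 3·y_water = 18.5, 1·y_land + 5·y_water = 24.5.
Solving: y_land = 9.5, y_water = 3.
soybeans enters the basis when its profit ≥ yᵀa₃ = 9.5·5 + 3·2 = 53.5.

53.5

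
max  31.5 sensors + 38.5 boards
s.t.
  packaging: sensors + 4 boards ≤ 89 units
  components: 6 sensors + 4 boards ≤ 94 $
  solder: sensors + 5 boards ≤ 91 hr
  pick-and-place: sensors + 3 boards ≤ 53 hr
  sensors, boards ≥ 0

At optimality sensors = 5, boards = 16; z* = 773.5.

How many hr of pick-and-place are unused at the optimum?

0

pick-and-place used = 1·5 + 3·16 = 53; slack = 53 − 53 = 0.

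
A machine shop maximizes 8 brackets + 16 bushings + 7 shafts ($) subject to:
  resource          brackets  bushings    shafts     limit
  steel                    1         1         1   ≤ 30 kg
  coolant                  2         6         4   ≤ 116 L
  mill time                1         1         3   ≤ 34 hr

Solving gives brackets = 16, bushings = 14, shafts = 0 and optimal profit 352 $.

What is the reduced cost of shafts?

Check each constraint at x*: steel 30/30 (tight); coolant 116/116 (tight); mill time 30/34 (slack 4).
Slack constraints have shadow price 0 (complementary slackness).
From A_Bᵀ y = c: 1·y_steel + 2·y_coolant = 8; 1·y_steel + 6·y_coolant = 16.
→ y_steel = 4 and y_coolant = 2.
Reduced cost of shafts: c₃ − yᵀa₃ = 7 − (4·1 + 2·4) = 7 − 12 = -5.

-5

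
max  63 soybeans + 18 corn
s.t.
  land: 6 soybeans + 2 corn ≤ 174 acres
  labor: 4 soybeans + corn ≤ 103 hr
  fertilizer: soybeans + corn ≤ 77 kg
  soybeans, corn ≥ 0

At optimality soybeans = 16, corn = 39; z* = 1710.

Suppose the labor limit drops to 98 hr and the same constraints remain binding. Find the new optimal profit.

Check each constraint at x*: land 174/174 (tight); labor 103/103 (tight); fertilizer 55/77 (slack 22).
By complementary slackness, y = 0 for the non-binding constraint.
Dual feasibility on the basic columns requires 6·y_land + 4·y_labor = 63, 2·y_land + 1·y_labor = 18.
Solving: y_land = 4.5, y_labor = 9.
Δz = y_labor·Δb = 9 × (-5) = -45, so new z* = 1710 − 45 = 1665.

1665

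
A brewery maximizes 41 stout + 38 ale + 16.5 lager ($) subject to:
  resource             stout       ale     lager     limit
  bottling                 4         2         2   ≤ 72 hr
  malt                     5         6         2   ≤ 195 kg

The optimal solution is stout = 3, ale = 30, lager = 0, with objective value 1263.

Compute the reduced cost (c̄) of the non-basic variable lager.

-1.5

Check each constraint at x*: bottling 72/72 (tight); malt 195/195 (tight).
The binding rows give the dual system: 4·y_bottling + 5·y_malt = 41 and 2·y_bottling + 6·y_malt = 38.
→ y_bottling = 4 and y_malt = 5.
Reduced cost of lager: c₃ − yᵀa₃ = 16.5 − (4·2 + 5·2) = 16.5 − 18 = -1.5.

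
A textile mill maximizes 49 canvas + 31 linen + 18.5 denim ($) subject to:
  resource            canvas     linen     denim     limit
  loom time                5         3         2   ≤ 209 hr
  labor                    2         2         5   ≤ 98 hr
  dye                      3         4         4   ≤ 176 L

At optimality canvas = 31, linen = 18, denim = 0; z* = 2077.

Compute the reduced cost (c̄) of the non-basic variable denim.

Binding: loom time and labor. Non-binding: dye (11 unused).
By complementary slackness, y = 0 for the non-binding constraint.
From A_Bᵀ y = c: 5·y_loom time + 2·y_labor = 49; 3·y_loom time + 2·y_labor = 31.
Solving: y_loom time = 9, y_labor = 2.
Reduced cost of denim: c₃ − yᵀa₃ = 18.5 − (9·2 + 2·5) = 18.5 − 28 = -9.5.

-9.5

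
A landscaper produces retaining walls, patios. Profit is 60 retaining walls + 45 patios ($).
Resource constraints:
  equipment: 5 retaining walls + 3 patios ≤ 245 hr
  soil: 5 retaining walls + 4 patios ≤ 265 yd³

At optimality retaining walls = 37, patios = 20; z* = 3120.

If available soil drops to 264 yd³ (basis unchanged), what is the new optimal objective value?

Both equipment and soil are binding at x*.
From A_Bᵀ y = c: 5·y_equipment + 5·y_soil = 60; 3·y_equipment + 4·y_soil = 45.
Solving: y_equipment = 3, y_soil = 9.
Δz = y_soil·Δb = 9 × (-1) = -9, so new z* = 3120 − 9 = 3111.

3111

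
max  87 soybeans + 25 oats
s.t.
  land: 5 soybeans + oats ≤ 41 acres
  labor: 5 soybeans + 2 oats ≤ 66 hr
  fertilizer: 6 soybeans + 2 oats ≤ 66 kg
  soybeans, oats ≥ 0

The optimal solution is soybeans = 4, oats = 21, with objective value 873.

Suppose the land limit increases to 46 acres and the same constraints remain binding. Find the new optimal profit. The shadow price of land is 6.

Δb = 5, so new z* = 873 + (6)·(5) = 873 + 30 = 903.

903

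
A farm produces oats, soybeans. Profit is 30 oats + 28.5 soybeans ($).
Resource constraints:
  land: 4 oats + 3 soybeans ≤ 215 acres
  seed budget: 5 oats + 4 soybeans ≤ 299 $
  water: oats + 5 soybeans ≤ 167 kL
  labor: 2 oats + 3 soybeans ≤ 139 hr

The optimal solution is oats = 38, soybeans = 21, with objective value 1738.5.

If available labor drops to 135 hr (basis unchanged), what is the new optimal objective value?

At the optimum: land uses 215 of 215 (binding); seed budget uses 274 of 299 (slack = 25); water uses 143 of 167 (slack = 24); labor uses 139 of 139 (binding).
By complementary slackness, y = 0 for the non-binding constraints.
Dual feasibility on the basic columns requires 4·y_land + 2·y_labor = 30, 3·y_land + 3·y_labor = 28.5.
Solving: y_land = 5.5, y_labor = 4.
Δz = y_labor·Δb = 4 × (-4) = -16, so new z* = 1738.5 − 16 = 1722.5.

1722.5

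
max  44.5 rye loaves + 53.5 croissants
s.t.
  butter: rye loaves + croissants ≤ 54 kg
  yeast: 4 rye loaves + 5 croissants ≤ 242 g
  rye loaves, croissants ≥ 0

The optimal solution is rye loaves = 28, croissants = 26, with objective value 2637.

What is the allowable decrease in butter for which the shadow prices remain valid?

Binding constraints: butter, yeast. The basis is B = [[1,1],[4,5]] with det 1.
Per unit decrease in butter, x* moves by d = (-5, 4).
The basis stays optimal until rye loaves reaches 0; allowable decrease = 5.6 kg.

5.6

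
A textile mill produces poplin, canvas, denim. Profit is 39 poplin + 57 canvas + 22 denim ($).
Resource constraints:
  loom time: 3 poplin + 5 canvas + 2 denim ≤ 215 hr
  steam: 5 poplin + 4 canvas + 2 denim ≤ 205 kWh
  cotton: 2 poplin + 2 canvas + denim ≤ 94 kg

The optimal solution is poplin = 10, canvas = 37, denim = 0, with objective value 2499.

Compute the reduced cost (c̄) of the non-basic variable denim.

-2

At the optimum: loom time uses 215 of 215 (binding); steam uses 198 of 205 (slack = 7); cotton uses 94 of 94 (binding).
Slack constraints have shadow price 0 (complementary slackness).
Dual feasibility on the basic columns requires 3·y_loom time + 2·y_cotton = 39, 5·y_loom time + 2·y_cotton = 57.
Solving: y_loom time = 9, y_cotton = 6.
Reduced cost of denim: c₃ − yᵀa₃ = 22 − (9·2 + 6·1) = 22 − 24 = -2.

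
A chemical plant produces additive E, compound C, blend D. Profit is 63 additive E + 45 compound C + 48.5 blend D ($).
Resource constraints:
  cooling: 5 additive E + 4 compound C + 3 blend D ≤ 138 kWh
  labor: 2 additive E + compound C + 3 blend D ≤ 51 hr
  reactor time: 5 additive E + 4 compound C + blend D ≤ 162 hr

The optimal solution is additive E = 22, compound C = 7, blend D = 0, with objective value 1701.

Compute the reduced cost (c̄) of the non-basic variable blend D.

Binding: cooling and labor. Non-binding: reactor time (24 unused).
Slack constraints have shadow price 0 (complementary slackness).
The binding rows give the dual system: 5·y_cooling + 2·y_labor = 63 and 4·y_cooling + 1·y_labor = 45.
This yields shadow prices y_cooling = 9, y_labor = 9.
Reduced cost of blend D: c₃ − yᵀa₃ = 48.5 − (9·3 + 9·3) = 48.5 − 54 = -5.5.

-5.5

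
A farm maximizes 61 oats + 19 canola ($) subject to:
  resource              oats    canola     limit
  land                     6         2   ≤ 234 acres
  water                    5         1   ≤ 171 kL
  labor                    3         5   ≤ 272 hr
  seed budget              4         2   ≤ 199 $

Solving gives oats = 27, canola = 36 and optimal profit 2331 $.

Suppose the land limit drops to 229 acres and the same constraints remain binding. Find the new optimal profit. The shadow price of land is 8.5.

2288.5

Δb = -5, so new z* = 2331 + (8.5)·(-5) = 2331 − 42.5 = 2288.5.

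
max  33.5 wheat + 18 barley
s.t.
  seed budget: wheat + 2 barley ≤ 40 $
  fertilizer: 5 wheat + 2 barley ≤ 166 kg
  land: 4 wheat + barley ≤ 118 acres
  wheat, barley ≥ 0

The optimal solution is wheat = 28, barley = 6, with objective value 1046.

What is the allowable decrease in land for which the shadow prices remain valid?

98

Binding constraints: seed budget, land. The basis is B = [[1,2],[4,1]] with det -7.
Per unit decrease in land, x* moves by d = (-0.2857, 0.1429).
The basis stays optimal until wheat reaches 0; allowable decrease = 98 acres.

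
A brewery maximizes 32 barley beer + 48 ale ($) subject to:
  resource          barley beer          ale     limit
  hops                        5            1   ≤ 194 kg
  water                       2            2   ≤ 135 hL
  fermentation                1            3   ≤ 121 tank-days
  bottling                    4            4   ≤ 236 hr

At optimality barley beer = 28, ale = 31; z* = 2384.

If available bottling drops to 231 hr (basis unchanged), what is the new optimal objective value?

Check each constraint at x*: hops 171/194 (slack 23); water 118/135 (slack 17); fermentation 121/121 (tight); bottling 236/236 (tight).
Slack constraints have shadow price 0 (complementary slackness).
The binding rows give the dual system: 1·y_fermentation + 4·y_bottling = 32 and 3·y_fermentation + 4·y_bottling = 48.
This yields shadow prices y_fermentation = 8, y_bottling = 6.
Δz = y_bottling·Δb = 6 × (-5) = -30, so new z* = 2384 − 30 = 2354.

2354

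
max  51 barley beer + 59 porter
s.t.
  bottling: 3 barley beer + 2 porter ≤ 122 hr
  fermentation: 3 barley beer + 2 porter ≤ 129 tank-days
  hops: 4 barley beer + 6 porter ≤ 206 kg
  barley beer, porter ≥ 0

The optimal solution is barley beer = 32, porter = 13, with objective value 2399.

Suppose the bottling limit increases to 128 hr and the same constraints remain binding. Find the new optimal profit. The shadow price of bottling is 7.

Δb = 6, so new z* = 2399 + (7)·(6) = 2399 + 42 = 2441.

2441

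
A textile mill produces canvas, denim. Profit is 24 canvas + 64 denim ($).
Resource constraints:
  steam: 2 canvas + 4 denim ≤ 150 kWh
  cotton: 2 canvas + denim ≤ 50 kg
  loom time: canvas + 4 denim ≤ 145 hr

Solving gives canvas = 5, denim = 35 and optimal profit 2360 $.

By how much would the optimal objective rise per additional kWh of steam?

Check each constraint at x*: steam 150/150 (tight); cotton 45/50 (slack 5); loom time 145/145 (tight).
By complementary slackness, y = 0 for the non-binding constraint.
Dual feasibility on the basic columns requires 2·y_steam + 1·y_loom time = 24, 4·y_steam + 4·y_loom time = 64.
→ y_steam = 8 and y_loom time = 8.
Shadow price of steam = 8.

8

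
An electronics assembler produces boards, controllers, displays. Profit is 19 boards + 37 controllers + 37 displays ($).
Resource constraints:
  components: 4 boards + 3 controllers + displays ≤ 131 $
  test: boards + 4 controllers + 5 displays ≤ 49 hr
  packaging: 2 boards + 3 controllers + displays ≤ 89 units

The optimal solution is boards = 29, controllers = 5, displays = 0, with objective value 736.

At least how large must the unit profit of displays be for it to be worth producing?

At the optimum: components uses 131 of 131 (binding); test uses 49 of 49 (binding); packaging uses 73 of 89 (slack = 16).
Slack constraints have shadow price 0 (complementary slackness).
From A_Bᵀ y = c: 4·y_components + 1·y_test = 19; 3·y_components + 4·y_test = 37.
→ y_components = 3 and y_test = 7.
displays enters the basis when its profit ≥ yᵀa₃ = 3·1 + 7·5 = 38.

38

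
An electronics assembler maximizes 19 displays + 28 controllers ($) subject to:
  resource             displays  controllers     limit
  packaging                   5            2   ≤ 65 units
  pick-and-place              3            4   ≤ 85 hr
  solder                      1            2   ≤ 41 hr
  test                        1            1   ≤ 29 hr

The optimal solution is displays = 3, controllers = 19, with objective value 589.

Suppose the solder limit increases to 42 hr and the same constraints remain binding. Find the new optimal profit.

593

At the optimum: packaging uses 53 of 65 (slack = 12); pick-and-place uses 85 of 85 (binding); solder uses 41 of 41 (binding); test uses 22 of 29 (slack = 7).
Since packaging, test are not tight, their duals are 0.
The binding rows give the dual system: 3·y_pick-and-place + 1·y_solder = 19 and 4·y_pick-and-place + 2·y_solder = 28.
→ y_pick-and-place = 5 and y_solder = 4.
Δz = y_solder·Δb = 4 × (1) = 4, so new z* = 589 + 4 = 593.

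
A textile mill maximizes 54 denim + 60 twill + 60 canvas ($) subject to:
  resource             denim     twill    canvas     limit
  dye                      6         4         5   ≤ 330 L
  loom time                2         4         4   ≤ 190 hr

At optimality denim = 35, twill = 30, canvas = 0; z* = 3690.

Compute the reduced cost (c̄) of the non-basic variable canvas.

At the optimum: dye uses 330 of 330 (binding); loom time uses 190 of 190 (binding).
The binding rows give the dual system: 6·y_dye + 2·y_loom time = 54 and 4·y_dye + 4·y_loom time = 60.
This yields shadow prices y_dye = 6, y_loom time = 9.
Reduced cost of canvas: c₃ − yᵀa₃ = 60 − (6·5 + 9·4) = 60 − 66 = -6.

-6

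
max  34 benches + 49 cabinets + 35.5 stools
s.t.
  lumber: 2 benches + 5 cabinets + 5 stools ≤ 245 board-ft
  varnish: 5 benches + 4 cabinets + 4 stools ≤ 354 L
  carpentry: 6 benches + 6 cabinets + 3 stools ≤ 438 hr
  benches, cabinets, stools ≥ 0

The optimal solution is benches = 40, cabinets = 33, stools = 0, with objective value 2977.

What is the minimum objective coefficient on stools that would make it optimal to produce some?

37

Binding: lumber and carpentry. Non-binding: varnish (22 unused).
By complementary slackness, y = 0 for the non-binding constraint.
Dual feasibility on the basic columns requires 2·y_lumber + 6·y_carpentry = 34, 5·y_lumber + 6·y_carpentry = 49.
This yields shadow prices y_lumber = 5, y_carpentry = 4.
stools enters the basis when its profit ≥ yᵀa₃ = 5·5 + 4·3 = 37.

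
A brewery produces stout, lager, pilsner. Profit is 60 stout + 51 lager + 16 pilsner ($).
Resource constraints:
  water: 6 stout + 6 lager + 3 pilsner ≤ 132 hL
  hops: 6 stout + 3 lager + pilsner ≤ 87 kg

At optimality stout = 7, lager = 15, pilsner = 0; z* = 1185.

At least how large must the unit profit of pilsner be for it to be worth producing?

24

At the optimum: water uses 132 of 132 (binding); hops uses 87 of 87 (binding).
From A_Bᵀ y = c: 6·y_water + 6·y_hops = 60; 6·y_water + 3·y_hops = 51.
→ y_water = 7 and y_hops = 3.
pilsner enters the basis when its profit ≥ yᵀa₃ = 7·3 + 3·1 = 24.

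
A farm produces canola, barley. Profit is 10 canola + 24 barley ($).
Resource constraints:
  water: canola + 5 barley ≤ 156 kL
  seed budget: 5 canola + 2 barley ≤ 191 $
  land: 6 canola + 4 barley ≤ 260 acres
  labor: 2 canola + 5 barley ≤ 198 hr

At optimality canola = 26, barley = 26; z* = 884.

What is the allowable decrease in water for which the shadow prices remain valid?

Binding constraints: water, land. The basis is B = [[1,5],[6,4]] with det -26.
Per unit decrease in water, x* moves by d = (0.1538, -0.2308).
The basis stays optimal until seed budget becomes binding; allowable decrease = 29.25 kL.

29.25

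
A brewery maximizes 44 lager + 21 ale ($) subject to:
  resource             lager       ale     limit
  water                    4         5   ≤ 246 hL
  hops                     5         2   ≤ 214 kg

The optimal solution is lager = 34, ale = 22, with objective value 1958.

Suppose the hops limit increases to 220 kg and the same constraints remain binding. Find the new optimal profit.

2006

Check each constraint at x*: water 246/246 (tight); hops 214/214 (tight).
From A_Bᵀ y = c: 4·y_water + 5·y_hops = 44; 5·y_water + 2·y_hops = 21.
→ y_water = 1 and y_hops = 8.
Δz = y_hops·Δb = 8 × (6) = 48, so new z* = 1958 + 48 = 2006.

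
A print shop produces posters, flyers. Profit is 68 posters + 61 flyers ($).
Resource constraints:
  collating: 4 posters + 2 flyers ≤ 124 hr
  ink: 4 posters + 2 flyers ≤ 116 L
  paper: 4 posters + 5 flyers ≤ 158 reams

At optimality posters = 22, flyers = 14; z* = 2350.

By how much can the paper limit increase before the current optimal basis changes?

Binding constraints: ink, paper. The basis is B = [[4,2],[4,5]] with det 12.
Per unit increase in paper, x* moves by d = (-0.1667, 0.3333).
The basis stays optimal until posters reaches 0; allowable increase = 132 reams.

132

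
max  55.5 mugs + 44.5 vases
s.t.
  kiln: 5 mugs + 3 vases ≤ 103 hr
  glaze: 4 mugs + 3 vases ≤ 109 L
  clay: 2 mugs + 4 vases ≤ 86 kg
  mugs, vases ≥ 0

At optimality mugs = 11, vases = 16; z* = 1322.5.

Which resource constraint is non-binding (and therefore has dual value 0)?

kiln: 103/103 (binding)
glaze: 92/109 (slack 17)
clay: 86/86 (binding)
By complementary slackness, a constraint with positive slack has shadow price 0 → glaze.

glaze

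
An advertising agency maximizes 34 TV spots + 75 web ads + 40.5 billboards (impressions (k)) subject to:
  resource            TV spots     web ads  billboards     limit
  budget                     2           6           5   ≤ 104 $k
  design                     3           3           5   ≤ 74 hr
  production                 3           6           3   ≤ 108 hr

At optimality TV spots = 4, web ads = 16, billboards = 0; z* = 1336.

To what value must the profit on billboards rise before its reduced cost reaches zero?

44.5

At the optimum: budget uses 104 of 104 (binding); design uses 60 of 74 (slack = 14); production uses 108 of 108 (binding).
By complementary slackness, y = 0 for the non-binding constraint.
From A_Bᵀ y = c: 2·y_budget + 3·y_production = 34; 6·y_budget + 6·y_production = 75.
This yields shadow prices y_budget = 3.5, y_production = 9.
billboards enters the basis when its profit ≥ yᵀa₃ = 3.5·5 + 9·3 = 44.5.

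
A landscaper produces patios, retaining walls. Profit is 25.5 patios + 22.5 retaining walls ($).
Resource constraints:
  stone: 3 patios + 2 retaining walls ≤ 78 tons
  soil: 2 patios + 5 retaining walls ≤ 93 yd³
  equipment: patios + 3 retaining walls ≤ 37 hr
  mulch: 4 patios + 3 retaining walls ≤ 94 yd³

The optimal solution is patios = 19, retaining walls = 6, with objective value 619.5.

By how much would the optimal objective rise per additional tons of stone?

0

Check each constraint at x*: stone 69/78 (slack 9); soil 68/93 (slack 25); equipment 37/37 (tight); mulch 94/94 (tight).
Since stone, soil are not tight, their duals are 0.
Dual feasibility on the basic columns requires 1·y_equipment + 4·y_mulch = 25.5, 3·y_equipment + 3·y_mulch = 22.5.
This yields shadow prices y_equipment = 1.5, y_mulch = 6.
Shadow price of stone = 0.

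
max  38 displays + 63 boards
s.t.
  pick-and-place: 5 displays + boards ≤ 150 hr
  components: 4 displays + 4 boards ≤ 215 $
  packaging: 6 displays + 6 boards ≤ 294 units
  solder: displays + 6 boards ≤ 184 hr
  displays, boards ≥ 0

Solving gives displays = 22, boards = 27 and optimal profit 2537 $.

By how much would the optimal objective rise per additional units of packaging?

Binding: packaging and solder. Non-binding: pick-and-place (13 unused), components (19 unused).
By complementary slackness, y = 0 for the non-binding constraints.
From A_Bᵀ y = c: 6·y_packaging + 1·y_solder = 38; 6·y_packaging + 6·y_solder = 63.
This yields shadow prices y_packaging = 5.5, y_solder = 5.
Shadow price of packaging = 5.5.

5.5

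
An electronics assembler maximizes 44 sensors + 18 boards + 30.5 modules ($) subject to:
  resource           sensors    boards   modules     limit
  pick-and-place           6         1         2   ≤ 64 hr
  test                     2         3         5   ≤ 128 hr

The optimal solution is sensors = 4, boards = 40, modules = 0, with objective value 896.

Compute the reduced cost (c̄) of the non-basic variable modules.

-1.5

At the optimum: pick-and-place uses 64 of 64 (binding); test uses 128 of 128 (binding).
From A_Bᵀ y = c: 6·y_pick-and-place + 2·y_test = 44; 1·y_pick-and-place + 3·y_test = 18.
→ y_pick-and-place = 6 and y_test = 4.
Reduced cost of modules: c₃ − yᵀa₃ = 30.5 − (6·2 + 4·5) = 30.5 − 32 = -1.5.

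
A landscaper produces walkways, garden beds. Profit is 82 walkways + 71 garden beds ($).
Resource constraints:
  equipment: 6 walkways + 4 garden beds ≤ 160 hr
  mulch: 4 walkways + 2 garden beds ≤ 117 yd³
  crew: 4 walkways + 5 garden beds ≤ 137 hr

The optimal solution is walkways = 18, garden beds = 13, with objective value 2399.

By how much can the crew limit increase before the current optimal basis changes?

Binding constraints: equipment, crew. The basis is B = [[6,4],[4,5]] with det 14.
Per unit increase in crew, x* moves by d = (-0.2857, 0.4286).
The basis stays optimal until walkways reaches 0; allowable increase = 63 hr.

63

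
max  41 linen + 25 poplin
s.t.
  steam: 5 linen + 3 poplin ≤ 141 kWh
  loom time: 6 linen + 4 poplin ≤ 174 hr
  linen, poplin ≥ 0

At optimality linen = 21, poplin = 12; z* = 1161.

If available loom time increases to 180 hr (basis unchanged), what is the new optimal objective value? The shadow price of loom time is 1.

1167

Δb = 6, so new z* = 1161 + (1)·(6) = 1161 + 6 = 1167.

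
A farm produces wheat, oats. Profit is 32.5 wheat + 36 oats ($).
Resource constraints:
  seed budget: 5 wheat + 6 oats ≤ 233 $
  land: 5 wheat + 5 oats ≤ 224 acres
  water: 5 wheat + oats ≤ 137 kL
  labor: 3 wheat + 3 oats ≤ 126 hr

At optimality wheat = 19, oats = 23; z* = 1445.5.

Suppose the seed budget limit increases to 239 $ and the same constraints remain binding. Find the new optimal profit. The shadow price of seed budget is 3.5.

Δb = 6, so new z* = 1445.5 + (3.5)·(6) = 1445.5 + 21 = 1466.5.

1466.5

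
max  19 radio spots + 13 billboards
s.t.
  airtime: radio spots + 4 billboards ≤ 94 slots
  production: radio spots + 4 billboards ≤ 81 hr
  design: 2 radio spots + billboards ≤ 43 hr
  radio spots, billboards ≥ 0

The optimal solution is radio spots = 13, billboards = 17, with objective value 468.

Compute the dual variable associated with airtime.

0

Check each constraint at x*: airtime 81/94 (slack 13); production 81/81 (tight); design 43/43 (tight).
Since airtime is not tight, its dual is 0.
The binding rows give the dual system: 1·y_production + 2·y_design = 19 and 4·y_production + 1·y_design = 13.
Solving: y_production = 1, y_design = 9.
Shadow price of airtime = 0.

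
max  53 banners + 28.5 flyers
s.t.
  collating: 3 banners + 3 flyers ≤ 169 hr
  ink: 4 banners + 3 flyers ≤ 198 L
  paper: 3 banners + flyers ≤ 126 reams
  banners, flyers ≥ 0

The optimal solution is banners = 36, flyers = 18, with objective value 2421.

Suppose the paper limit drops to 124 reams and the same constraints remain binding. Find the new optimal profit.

2403

Check each constraint at x*: collating 162/169 (slack 7); ink 198/198 (tight); paper 126/126 (tight).
Slack constraints have shadow price 0 (complementary slackness).
The binding rows give the dual system: 4·y_ink + 3·y_paper = 53 and 3·y_ink + 1·y_paper = 28.5.
→ y_ink = 6.5 and y_paper = 9.
Δz = y_paper·Δb = 9 × (-2) = -18, so new z* = 2421 − 18 = 2403.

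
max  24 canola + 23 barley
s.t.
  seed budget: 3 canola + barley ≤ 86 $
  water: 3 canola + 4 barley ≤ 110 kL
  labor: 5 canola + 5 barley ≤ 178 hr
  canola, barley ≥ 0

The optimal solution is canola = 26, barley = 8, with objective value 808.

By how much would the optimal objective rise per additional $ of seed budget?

3

Check each constraint at x*: seed budget 86/86 (tight); water 110/110 (tight); labor 170/178 (slack 8).
Slack constraints have shadow price 0 (complementary slackness).
From A_Bᵀ y = c: 3·y_seed budget + 3·y_water = 24; 1·y_seed budget + 4·y_water = 23.
→ y_seed budget = 3 and y_water = 5.
Shadow price of seed budget = 3.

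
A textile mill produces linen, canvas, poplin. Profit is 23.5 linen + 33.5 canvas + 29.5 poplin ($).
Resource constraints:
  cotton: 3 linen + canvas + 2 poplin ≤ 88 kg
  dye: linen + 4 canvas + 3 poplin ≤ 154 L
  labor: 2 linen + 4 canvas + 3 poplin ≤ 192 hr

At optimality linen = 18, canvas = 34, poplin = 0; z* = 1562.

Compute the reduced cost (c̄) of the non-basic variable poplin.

-2.5

Check each constraint at x*: cotton 88/88 (tight); dye 154/154 (tight); labor 172/192 (slack 20).
Slack constraints have shadow price 0 (complementary slackness).
From A_Bᵀ y = c: 3·y_cotton + 1·y_dye = 23.5; 1·y_cotton + 4·y_dye = 33.5.
This yields shadow prices y_cotton = 5.5, y_dye = 7.
Reduced cost of poplin: c₃ − yᵀa₃ = 29.5 − (5.5·2 + 7·3) = 29.5 − 32 = -2.5.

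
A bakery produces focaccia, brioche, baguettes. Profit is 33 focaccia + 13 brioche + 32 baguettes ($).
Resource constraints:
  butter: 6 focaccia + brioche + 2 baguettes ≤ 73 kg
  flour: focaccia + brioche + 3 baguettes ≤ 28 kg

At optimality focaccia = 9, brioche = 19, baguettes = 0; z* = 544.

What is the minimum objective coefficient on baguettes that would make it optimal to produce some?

35

At the optimum: butter uses 73 of 73 (binding); flour uses 28 of 28 (binding).
The binding rows give the dual system: 6·y_butter + 1·y_flour = 33 and 1·y_butter + 1·y_flour = 13.
This yields shadow prices y_butter = 4, y_flour = 9.
baguettes enters the basis when its profit ≥ yᵀa₃ = 4·2 + 9·3 = 35.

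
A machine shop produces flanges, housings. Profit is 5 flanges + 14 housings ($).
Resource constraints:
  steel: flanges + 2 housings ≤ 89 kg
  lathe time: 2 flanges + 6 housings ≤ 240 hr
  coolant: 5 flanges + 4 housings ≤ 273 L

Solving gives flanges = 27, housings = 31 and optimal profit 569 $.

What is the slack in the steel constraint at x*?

steel used = 1·27 + 2·31 = 89; slack = 89 − 89 = 0.

0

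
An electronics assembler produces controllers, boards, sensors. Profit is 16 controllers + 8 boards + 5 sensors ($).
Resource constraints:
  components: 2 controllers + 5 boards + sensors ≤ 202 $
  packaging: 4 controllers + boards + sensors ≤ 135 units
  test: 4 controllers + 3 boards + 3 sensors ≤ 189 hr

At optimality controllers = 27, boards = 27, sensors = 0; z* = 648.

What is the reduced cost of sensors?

Check each constraint at x*: components 189/202 (slack 13); packaging 135/135 (tight); test 189/189 (tight).
Since components is not tight, its dual is 0.
From A_Bᵀ y = c: 4·y_packaging + 4·y_test = 16; 1·y_packaging + 3·y_test = 8.
Solving: y_packaging = 2, y_test = 2.
Reduced cost of sensors: c₃ − yᵀa₃ = 5 − (2·1 + 2·3) = 5 − 8 = -3.

-3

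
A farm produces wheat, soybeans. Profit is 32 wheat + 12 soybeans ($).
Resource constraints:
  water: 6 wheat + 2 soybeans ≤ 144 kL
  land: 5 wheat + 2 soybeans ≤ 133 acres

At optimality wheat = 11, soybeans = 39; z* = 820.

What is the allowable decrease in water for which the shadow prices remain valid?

Binding constraints: water, land. The basis is B = [[6,2],[5,2]] with det 2.
Per unit decrease in water, x* moves by d = (-1, 2.5).
The basis stays optimal until wheat reaches 0; allowable decrease = 11 kL.

11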